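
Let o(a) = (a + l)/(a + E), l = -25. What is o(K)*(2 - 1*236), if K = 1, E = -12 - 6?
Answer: -5616/17 ≈ -330.35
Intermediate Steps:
E = -18
o(a) = (-25 + a)/(-18 + a) (o(a) = (a - 25)/(a - 18) = (-25 + a)/(-18 + a))
o(K)*(2 - 1*236) = ((-25 + 1)/(-18 + 1))*(2 - 1*236) = (-24/(-17))*(2 - 236) = -1/17*(-24)*(-234) = (24/17)*(-234) = -5616/17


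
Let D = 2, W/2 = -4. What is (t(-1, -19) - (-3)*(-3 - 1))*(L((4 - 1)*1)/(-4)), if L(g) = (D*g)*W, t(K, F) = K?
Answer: -156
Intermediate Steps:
W = -8 (W = 2*(-4) = -8)
L(g) = -16*g (L(g) = (2*g)*(-8) = -16*g)
(t(-1, -19) - (-3)*(-3 - 1))*(L((4 - 1)*1)/(-4)) = (-1 - (-3)*(-3 - 1))*(-16*(4 - 1)/(-4)) = (-1 - (-3)*(-4))*(-48*(-¼)) = (-1 - 1*12)*(-16*3*(-¼)) = (-1 - 12)*(-48*(-¼)) = -13*12 = -156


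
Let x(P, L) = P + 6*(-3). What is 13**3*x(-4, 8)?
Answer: -48334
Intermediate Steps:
x(P, L) = -18 + P (x(P, L) = P - 18 = -18 + P)
13**3*x(-4, 8) = 13**3*(-18 - 4) = 2197*(-22) = -48334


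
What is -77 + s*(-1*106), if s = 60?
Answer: -6437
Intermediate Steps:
-77 + s*(-1*106) = -77 + 60*(-1*106) = -77 + 60*(-106) = -77 - 6360 = -6437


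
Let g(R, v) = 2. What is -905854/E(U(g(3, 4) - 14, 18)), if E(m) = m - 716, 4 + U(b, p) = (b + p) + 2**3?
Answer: 452927/353 ≈ 1283.1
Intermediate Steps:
U(b, p) = 4 + b + p (U(b, p) = -4 + ((b + p) + 2**3) = -4 + ((b + p) + 8) = -4 + (8 + b + p) = 4 + b + p)
E(m) = -716 + m
-905854/E(U(g(3, 4) - 14, 18)) = -905854/(-716 + (4 + (2 - 14) + 18)) = -905854/(-716 + (4 - 12 + 18)) = -905854/(-716 + 10) = -905854/(-706) = -905854*(-1/706) = 452927/353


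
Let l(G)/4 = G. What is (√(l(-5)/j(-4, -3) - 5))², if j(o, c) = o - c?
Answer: 15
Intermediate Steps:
l(G) = 4*G
(√(l(-5)/j(-4, -3) - 5))² = (√((4*(-5))/(-4 - 1*(-3)) - 5))² = (√(-20/(-4 + 3) - 5))² = (√(-20/(-1) - 5))² = (√(-20*(-1) - 5))² = (√(20 - 5))² = (√15)² = 15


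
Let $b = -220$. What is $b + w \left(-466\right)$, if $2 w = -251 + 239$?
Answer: $2576$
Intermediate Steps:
$w = -6$ ($w = \frac{-251 + 239}{2} = \frac{1}{2} \left(-12\right) = -6$)
$b + w \left(-466\right) = -220 - -2796 = -220 + 2796 = 2576$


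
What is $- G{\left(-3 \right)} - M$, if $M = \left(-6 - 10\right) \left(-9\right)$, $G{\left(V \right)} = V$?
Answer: $-141$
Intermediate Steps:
$M = 144$ ($M = \left(-16\right) \left(-9\right) = 144$)
$- G{\left(-3 \right)} - M = \left(-1\right) \left(-3\right) - 144 = 3 - 144 = -141$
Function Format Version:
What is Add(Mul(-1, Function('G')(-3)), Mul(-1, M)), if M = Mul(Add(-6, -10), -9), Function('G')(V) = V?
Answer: -141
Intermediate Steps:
M = 144 (M = Mul(-16, -9) = 144)
Add(Mul(-1, Function('G')(-3)), Mul(-1, M)) = Add(Mul(-1, -3), Mul(-1, 144)) = Add(3, -144) = -141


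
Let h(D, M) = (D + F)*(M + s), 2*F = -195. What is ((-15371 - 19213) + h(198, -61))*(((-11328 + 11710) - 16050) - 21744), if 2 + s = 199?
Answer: 782509392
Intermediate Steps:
s = 197 (s = -2 + 199 = 197)
F = -195/2 (F = (½)*(-195) = -195/2 ≈ -97.500)
h(D, M) = (197 + M)*(-195/2 + D) (h(D, M) = (D - 195/2)*(M + 197) = (-195/2 + D)*(197 + M) = (197 + M)*(-195/2 + D))
((-15371 - 19213) + h(198, -61))*(((-11328 + 11710) - 16050) - 21744) = ((-15371 - 19213) + (-38415/2 + 197*198 - 195/2*(-61) + 198*(-61)))*(((-11328 + 11710) - 16050) - 21744) = (-34584 + (-38415/2 + 39006 + 11895/2 - 12078))*((382 - 16050) - 21744) = (-34584 + 13668)*(-15668 - 21744) = -20916*(-37412) = 782509392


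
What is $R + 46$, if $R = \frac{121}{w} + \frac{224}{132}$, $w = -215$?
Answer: $\frac{334417}{7095} \approx 47.134$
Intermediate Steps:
$R = \frac{8047}{7095}$ ($R = \frac{121}{-215} + \frac{224}{132} = 121 \left(- \frac{1}{215}\right) + 224 \cdot \frac{1}{132} = - \frac{121}{215} + \frac{56}{33} = \frac{8047}{7095} \approx 1.1342$)
$R + 46 = \frac{8047}{7095} + 46 = \frac{334417}{7095}$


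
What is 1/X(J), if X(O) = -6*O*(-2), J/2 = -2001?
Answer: -1/48024 ≈ -2.0823e-5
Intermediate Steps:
J = -4002 (J = 2*(-2001) = -4002)
X(O) = 12*O
1/X(J) = 1/(12*(-4002)) = 1/(-48024) = -1/48024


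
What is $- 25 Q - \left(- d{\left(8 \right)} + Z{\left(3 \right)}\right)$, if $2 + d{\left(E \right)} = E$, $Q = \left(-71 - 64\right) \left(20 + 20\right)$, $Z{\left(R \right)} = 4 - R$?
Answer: $135005$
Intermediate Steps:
$Q = -5400$ ($Q = \left(-135\right) 40 = -5400$)
$d{\left(E \right)} = -2 + E$
$- 25 Q - \left(- d{\left(8 \right)} + Z{\left(3 \right)}\right) = \left(-25\right) \left(-5400\right) + \left(\left(-2 + 8\right) - \left(4 - 3\right)\right) = 135000 + \left(6 - \left(4 - 3\right)\right) = 135000 + \left(6 - 1\right) = 135000 + 5 = 135005$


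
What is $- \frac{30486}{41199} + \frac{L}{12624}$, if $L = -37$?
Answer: $- \frac{128793209}{173365392} \approx -0.7429$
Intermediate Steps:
$- \frac{30486}{41199} + \frac{L}{12624} = - \frac{30486}{41199} - \frac{37}{12624} = \left(-30486\right) \frac{1}{41199} - \frac{37}{12624} = - \frac{10162}{13733} - \frac{37}{12624} = - \frac{128793209}{173365392}$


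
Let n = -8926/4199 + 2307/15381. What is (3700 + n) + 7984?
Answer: 251493807161/21528273 ≈ 11682.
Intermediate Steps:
n = -42534571/21528273 (n = -8926*1/4199 + 2307*(1/15381) = -8926/4199 + 769/5127 = -42534571/21528273 ≈ -1.9758)
(3700 + n) + 7984 = (3700 - 42534571/21528273) + 7984 = 79612075529/21528273 + 7984 = 251493807161/21528273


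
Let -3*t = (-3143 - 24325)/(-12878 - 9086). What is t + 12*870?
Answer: 57323751/5491 ≈ 10440.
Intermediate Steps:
t = -2289/5491 (t = -(-3143 - 24325)/(3*(-12878 - 9086)) = -(-9156)/(-21964) = -(-9156)*(-1)/21964 = -⅓*6867/5491 = -2289/5491 ≈ -0.41686)
t + 12*870 = -2289/5491 + 12*870 = -2289/5491 + 10440 = 57323751/5491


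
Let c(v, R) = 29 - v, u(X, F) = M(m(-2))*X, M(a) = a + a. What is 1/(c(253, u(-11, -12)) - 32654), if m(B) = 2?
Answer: -1/32878 ≈ -3.0415e-5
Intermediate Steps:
M(a) = 2*a
u(X, F) = 4*X (u(X, F) = (2*2)*X = 4*X)
1/(c(253, u(-11, -12)) - 32654) = 1/((29 - 1*253) - 32654) = 1/((29 - 253) - 32654) = 1/(-224 - 32654) = 1/(-32878) = -1/32878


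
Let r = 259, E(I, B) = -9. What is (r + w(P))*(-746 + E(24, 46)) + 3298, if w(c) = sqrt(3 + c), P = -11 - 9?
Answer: -192247 - 755*I*sqrt(17) ≈ -1.9225e+5 - 3112.9*I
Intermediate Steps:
P = -20
(r + w(P))*(-746 + E(24, 46)) + 3298 = (259 + sqrt(3 - 20))*(-746 - 9) + 3298 = (259 + sqrt(-17))*(-755) + 3298 = (259 + I*sqrt(17))*(-755) + 3298 = (-195545 - 755*I*sqrt(17)) + 3298 = -192247 - 755*I*sqrt(17)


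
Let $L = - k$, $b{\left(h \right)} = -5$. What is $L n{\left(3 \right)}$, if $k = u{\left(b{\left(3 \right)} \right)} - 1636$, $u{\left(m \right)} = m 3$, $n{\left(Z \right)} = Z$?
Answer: $4953$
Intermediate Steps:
$u{\left(m \right)} = 3 m$
$k = -1651$ ($k = 3 \left(-5\right) - 1636 = -15 - 1636 = -1651$)
$L = 1651$ ($L = \left(-1\right) \left(-1651\right) = 1651$)
$L n{\left(3 \right)} = 1651 \cdot 3 = 4953$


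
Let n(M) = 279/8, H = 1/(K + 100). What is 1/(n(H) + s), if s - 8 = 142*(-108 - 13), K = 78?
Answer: -8/137113 ≈ -5.8346e-5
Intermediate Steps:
H = 1/178 (H = 1/(78 + 100) = 1/178 ≈ 0.0056180)
n(M) = 279/8 (n(M) = 279*(⅛) = 279/8)
s = -17174 (s = 8 + 142*(-108 - 13) = 8 + 142*(-121) = 8 - 17182 = -17174)
1/(n(H) + s) = 1/(279/8 - 17174) = 1/(-137113/8) = -8/137113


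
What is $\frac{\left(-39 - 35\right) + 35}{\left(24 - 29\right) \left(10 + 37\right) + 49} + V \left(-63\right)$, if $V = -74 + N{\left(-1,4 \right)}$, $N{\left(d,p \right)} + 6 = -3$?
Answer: $\frac{324211}{62} \approx 5229.2$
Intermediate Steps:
$N{\left(d,p \right)} = -9$ ($N{\left(d,p \right)} = -6 - 3 = -9$)
$V = -83$ ($V = -74 - 9 = -83$)
$\frac{\left(-39 - 35\right) + 35}{\left(24 - 29\right) \left(10 + 37\right) + 49} + V \left(-63\right) = \frac{\left(-39 - 35\right) + 35}{\left(24 - 29\right) \left(10 + 37\right) + 49} - -5229 = \frac{\left(-39 - 35\right) + 35}{\left(-5\right) 47 + 49} + 5229 = \frac{-74 + 35}{-235 + 49} + 5229 = - \frac{39}{-186} + 5229 = \left(-39\right) \left(- \frac{1}{186}\right) + 5229 = \frac{13}{62} + 5229 = \frac{324211}{62}$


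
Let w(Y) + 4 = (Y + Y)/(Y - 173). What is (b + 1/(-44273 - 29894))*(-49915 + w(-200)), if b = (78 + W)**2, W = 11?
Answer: -10938458004437922/27664291 ≈ -3.9540e+8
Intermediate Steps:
w(Y) = -4 + 2*Y/(-173 + Y) (w(Y) = -4 + (Y + Y)/(Y - 173) = -4 + (2*Y)/(-173 + Y) = -4 + 2*Y/(-173 + Y))
b = 7921 (b = (78 + 11)**2 = 89**2 = 7921)
(b + 1/(-44273 - 29894))*(-49915 + w(-200)) = (7921 + 1/(-44273 - 29894))*(-49915 + 2*(346 - 1*(-200))/(-173 - 200)) = (7921 + 1/(-74167))*(-49915 + 2*(346 + 200)/(-373)) = (7921 - 1/74167)*(-49915 + 2*(-1/373)*546) = 587476806*(-49915 - 1092/373)/74167 = (587476806/74167)*(-18619387/373) = -10938458004437922/27664291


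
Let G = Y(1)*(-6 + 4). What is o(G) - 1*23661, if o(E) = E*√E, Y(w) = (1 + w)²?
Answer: -23661 - 16*I*√2 ≈ -23661.0 - 22.627*I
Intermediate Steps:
G = -8 (G = (1 + 1)²*(-6 + 4) = 2²*(-2) = 4*(-2) = -8)
o(E) = E^(3/2)
o(G) - 1*23661 = (-8)^(3/2) - 1*23661 = -16*I*√2 - 23661 = -23661 - 16*I*√2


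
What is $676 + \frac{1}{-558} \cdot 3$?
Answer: $\frac{125735}{186} \approx 675.99$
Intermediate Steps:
$676 + \frac{1}{-558} \cdot 3 = 676 - \frac{1}{186} = \frac{125735}{186}$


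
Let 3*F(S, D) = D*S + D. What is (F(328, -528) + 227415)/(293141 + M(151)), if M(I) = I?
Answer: 169511/293292 ≈ 0.57796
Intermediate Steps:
F(S, D) = D/3 + D*S/3 (F(S, D) = (D*S + D)/3 = (D + D*S)/3 = D/3 + D*S/3)
(F(328, -528) + 227415)/(293141 + M(151)) = ((⅓)*(-528)*(1 + 328) + 227415)/(293141 + 151) = ((⅓)*(-528)*329 + 227415)/293292 = (-57904 + 227415)*(1/293292) = 169511*(1/293292) = 169511/293292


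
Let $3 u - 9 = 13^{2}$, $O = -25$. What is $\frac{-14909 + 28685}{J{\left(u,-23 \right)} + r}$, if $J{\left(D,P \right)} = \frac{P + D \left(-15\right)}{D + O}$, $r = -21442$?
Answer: $- \frac{202704}{315895} \approx -0.64168$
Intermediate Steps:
$u = \frac{178}{3}$ ($u = 3 + \frac{13^{2}}{3} = 3 + \frac{1}{3} \cdot 169 = 3 + \frac{169}{3} = \frac{178}{3} \approx 59.333$)
$J{\left(D,P \right)} = \frac{P - 15 D}{-25 + D}$ ($J{\left(D,P \right)} = \frac{P + D \left(-15\right)}{D - 25} = \frac{P - 15 D}{-25 + D}$)
$\frac{-14909 + 28685}{J{\left(u,-23 \right)} + r} = \frac{-14909 + 28685}{\frac{-23 - 890}{-25 + \frac{178}{3}} - 21442} = \frac{13776}{\frac{-23 - 890}{\frac{103}{3}} - 21442} = \frac{13776}{\frac{3}{103} \left(-913\right) - 21442} = \frac{13776}{- \frac{2739}{103} - 21442} = \frac{13776}{- \frac{2211265}{103}} = 13776 \left(- \frac{103}{2211265}\right) = - \frac{202704}{315895}$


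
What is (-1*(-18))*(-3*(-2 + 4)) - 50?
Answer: -158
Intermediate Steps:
(-1*(-18))*(-3*(-2 + 4)) - 50 = 18*(-3*2) - 50 = 18*(-6) - 50 = -108 - 50 = -158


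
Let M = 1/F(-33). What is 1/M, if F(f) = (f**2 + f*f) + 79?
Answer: 2257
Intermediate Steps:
F(f) = 79 + 2*f**2 (F(f) = (f**2 + f**2) + 79 = 2*f**2 + 79 = 79 + 2*f**2)
M = 1/2257 (M = 1/(79 + 2*(-33)**2) = 1/(79 + 2*1089) = 1/(79 + 2178) = 1/2257 ≈ 0.00044307)
1/M = 1/(1/2257) = 2257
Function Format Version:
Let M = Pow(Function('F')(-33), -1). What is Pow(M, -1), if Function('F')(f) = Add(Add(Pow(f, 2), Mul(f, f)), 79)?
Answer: 2257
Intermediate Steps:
Function('F')(f) = Add(79, Mul(2, Pow(f, 2))) (Function('F')(f) = Add(Add(Pow(f, 2), Pow(f, 2)), 79) = Add(Mul(2, Pow(f, 2)), 79) = Add(79, Mul(2, Pow(f, 2))))
M = Rational(1, 2257) (M = Pow(Add(79, Mul(2, Pow(-33, 2))), -1) = Pow(Add(79, Mul(2, 1089)), -1) = Pow(Add(79, 2178), -1) = Pow(2257, -1) = Rational(1, 2257) ≈ 0.00044307)
Pow(M, -1) = Pow(Rational(1, 2257), -1) = 2257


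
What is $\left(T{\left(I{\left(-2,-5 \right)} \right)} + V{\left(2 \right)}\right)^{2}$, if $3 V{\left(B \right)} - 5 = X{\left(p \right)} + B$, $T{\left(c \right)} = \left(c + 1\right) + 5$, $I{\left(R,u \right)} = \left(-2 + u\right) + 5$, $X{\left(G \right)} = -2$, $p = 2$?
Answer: $\frac{289}{9} \approx 32.111$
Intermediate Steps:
$I{\left(R,u \right)} = 3 + u$
$T{\left(c \right)} = 6 + c$ ($T{\left(c \right)} = \left(1 + c\right) + 5 = 6 + c$)
$V{\left(B \right)} = 1 + \frac{B}{3}$ ($V{\left(B \right)} = \frac{5}{3} + \frac{-2 + B}{3} = \frac{5}{3} + \left(- \frac{2}{3} + \frac{B}{3}\right) = 1 + \frac{B}{3}$)
$\left(T{\left(I{\left(-2,-5 \right)} \right)} + V{\left(2 \right)}\right)^{2} = \left(\left(6 + \left(3 - 5\right)\right) + \left(1 + \frac{1}{3} \cdot 2\right)\right)^{2} = \left(\left(6 - 2\right) + \left(1 + \frac{2}{3}\right)\right)^{2} = \left(4 + \frac{5}{3}\right)^{2} = \left(\frac{17}{3}\right)^{2} = \frac{289}{9}$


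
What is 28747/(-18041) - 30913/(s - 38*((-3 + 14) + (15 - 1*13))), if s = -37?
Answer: 542436776/9579771 ≈ 56.623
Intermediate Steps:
28747/(-18041) - 30913/(s - 38*((-3 + 14) + (15 - 1*13))) = 28747/(-18041) - 30913/(-37 - 38*((-3 + 14) + (15 - 1*13))) = 28747*(-1/18041) - 30913/(-37 - 38*(11 + (15 - 13))) = -28747/18041 - 30913/(-37 - 38*(11 + 2)) = -28747/18041 - 30913/(-37 - 38*13) = -28747/18041 - 30913/(-37 - 494) = -28747/18041 - 30913/(-531) = -28747/18041 - 30913*(-1/531) = -28747/18041 + 30913/531 = 542436776/9579771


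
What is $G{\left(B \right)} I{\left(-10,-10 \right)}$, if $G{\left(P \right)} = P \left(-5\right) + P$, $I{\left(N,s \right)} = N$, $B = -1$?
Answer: $-40$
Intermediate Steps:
$G{\left(P \right)} = - 4 P$ ($G{\left(P \right)} = - 5 P + P = - 4 P$)
$G{\left(B \right)} I{\left(-10,-10 \right)} = \left(-4\right) \left(-1\right) \left(-10\right) = 4 \left(-10\right) = -40$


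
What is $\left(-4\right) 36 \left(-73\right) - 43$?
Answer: $10469$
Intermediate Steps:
$\left(-4\right) 36 \left(-73\right) - 43 = \left(-144\right) \left(-73\right) - 43 = 10512 - 43 = 10469$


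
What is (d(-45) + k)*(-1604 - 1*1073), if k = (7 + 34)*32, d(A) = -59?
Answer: -3354281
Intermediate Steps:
k = 1312 (k = 41*32 = 1312)
(d(-45) + k)*(-1604 - 1*1073) = (-59 + 1312)*(-1604 - 1*1073) = 1253*(-1604 - 1073) = 1253*(-2677) = -3354281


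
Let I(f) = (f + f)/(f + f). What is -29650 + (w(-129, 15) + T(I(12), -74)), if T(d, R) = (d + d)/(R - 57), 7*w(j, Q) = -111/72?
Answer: -652542383/22008 ≈ -29650.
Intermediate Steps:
w(j, Q) = -37/168 (w(j, Q) = (-111/72)/7 = (-111*1/72)/7 = (⅐)*(-37/24) = -37/168)
I(f) = 1 (I(f) = (2*f)/((2*f)) = (2*f)*(1/(2*f)) = 1)
T(d, R) = 2*d/(-57 + R) (T(d, R) = (2*d)/(-57 + R) = 2*d/(-57 + R))
-29650 + (w(-129, 15) + T(I(12), -74)) = -29650 + (-37/168 + 2*1/(-57 - 74)) = -29650 + (-37/168 + 2*1/(-131)) = -29650 + (-37/168 + 2*1*(-1/131)) = -29650 + (-37/168 - 2/131) = -29650 - 5183/22008 = -652542383/22008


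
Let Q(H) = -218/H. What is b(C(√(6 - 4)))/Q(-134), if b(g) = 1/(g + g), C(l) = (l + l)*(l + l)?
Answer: 67/1744 ≈ 0.038417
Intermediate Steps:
C(l) = 4*l² (C(l) = (2*l)*(2*l) = 4*l²)
b(g) = 1/(2*g)
b(C(√(6 - 4)))/Q(-134) = (1/(2*((4*(√(6 - 4))²))))/((-218/(-134))) = (1/(2*((4*(√2)²))))/((-218*(-1/134))) = (1/(2*((4*2))))/(109/67) = ((½)/8)*(67/109) = ((½)*(⅛))*(67/109) = (1/16)*(67/109) = 67/1744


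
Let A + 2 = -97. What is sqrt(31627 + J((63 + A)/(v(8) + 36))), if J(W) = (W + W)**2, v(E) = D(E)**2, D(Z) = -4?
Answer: sqrt(5345287)/13 ≈ 177.85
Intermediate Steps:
A = -99 (A = -2 - 97 = -99)
v(E) = 16 (v(E) = (-4)**2 = 16)
J(W) = 4*W**2 (J(W) = (2*W)**2 = 4*W**2)
sqrt(31627 + J((63 + A)/(v(8) + 36))) = sqrt(31627 + 4*((63 - 99)/(16 + 36))**2) = sqrt(31627 + 4*(-36/52)**2) = sqrt(31627 + 4*(-36*1/52)**2) = sqrt(31627 + 4*(-9/13)**2) = sqrt(31627 + 4*(81/169)) = sqrt(31627 + 324/169) = sqrt(5345287/169) = sqrt(5345287)/13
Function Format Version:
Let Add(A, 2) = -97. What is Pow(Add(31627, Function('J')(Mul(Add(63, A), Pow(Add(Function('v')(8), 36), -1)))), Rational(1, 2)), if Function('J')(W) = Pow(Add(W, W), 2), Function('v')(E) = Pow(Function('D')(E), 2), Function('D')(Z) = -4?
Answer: Mul(Rational(1, 13), Pow(5345287, Rational(1, 2))) ≈ 177.85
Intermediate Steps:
A = -99 (A = Add(-2, -97) = -99)
Function('v')(E) = 16 (Function('v')(E) = Pow(-4, 2) = 16)
Function('J')(W) = Mul(4, Pow(W, 2)) (Function('J')(W) = Pow(Mul(2, W), 2) = Mul(4, Pow(W, 2)))
Pow(Add(31627, Function('J')(Mul(Add(63, A), Pow(Add(Function('v')(8), 36), -1)))), Rational(1, 2)) = Pow(Add(31627, Mul(4, Pow(Mul(Add(63, -99), Pow(Add(16, 36), -1)), 2))), Rational(1, 2)) = Pow(Add(31627, Mul(4, Pow(Mul(-36, Pow(52, -1)), 2))), Rational(1, 2)) = Pow(Add(31627, Mul(4, Pow(Mul(-36, Rational(1, 52)), 2))), Rational(1, 2)) = Pow(Add(31627, Mul(4, Pow(Rational(-9, 13), 2))), Rational(1, 2)) = Pow(Add(31627, Mul(4, Rational(81, 169))), Rational(1, 2)) = Pow(Add(31627, Rational(324, 169)), Rational(1, 2)) = Pow(Rational(5345287, 169), Rational(1, 2)) = Mul(Rational(1, 13), Pow(5345287, Rational(1, 2)))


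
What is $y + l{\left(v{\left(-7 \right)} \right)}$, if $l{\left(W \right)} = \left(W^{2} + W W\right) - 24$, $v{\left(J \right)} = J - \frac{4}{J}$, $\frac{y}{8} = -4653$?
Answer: $- \frac{1821102}{49} \approx -37165.0$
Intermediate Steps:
$y = -37224$ ($y = 8 \left(-4653\right) = -37224$)
$l{\left(W \right)} = -24 + 2 W^{2}$ ($l{\left(W \right)} = \left(W^{2} + W^{2}\right) - 24 = 2 W^{2} - 24 = -24 + 2 W^{2}$)
$y + l{\left(v{\left(-7 \right)} \right)} = -37224 - \left(24 - 2 \left(-7 - \frac{4}{-7}\right)^{2}\right) = -37224 - \left(24 - 2 \left(-7 - - \frac{4}{7}\right)^{2}\right) = -37224 - \left(24 - 2 \left(-7 + \frac{4}{7}\right)^{2}\right) = -37224 - \left(24 - 2 \left(- \frac{45}{7}\right)^{2}\right) = -37224 + \left(-24 + 2 \cdot \frac{2025}{49}\right) = -37224 + \left(-24 + \frac{4050}{49}\right) = -37224 + \frac{2874}{49} = - \frac{1821102}{49}$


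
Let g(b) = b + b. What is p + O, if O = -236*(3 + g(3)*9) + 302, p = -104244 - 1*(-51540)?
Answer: -65854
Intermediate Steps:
g(b) = 2*b
p = -52704 (p = -104244 + 51540 = -52704)
O = -13150 (O = -236*(3 + (2*3)*9) + 302 = -236*(3 + 6*9) + 302 = -236*(3 + 54) + 302 = -236*57 + 302 = -13452 + 302 = -13150)
p + O = -52704 - 13150 = -65854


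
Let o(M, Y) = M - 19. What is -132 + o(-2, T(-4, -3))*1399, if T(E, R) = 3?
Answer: -29511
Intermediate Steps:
o(M, Y) = -19 + M
-132 + o(-2, T(-4, -3))*1399 = -132 + (-19 - 2)*1399 = -132 - 21*1399 = -132 - 29379 = -29511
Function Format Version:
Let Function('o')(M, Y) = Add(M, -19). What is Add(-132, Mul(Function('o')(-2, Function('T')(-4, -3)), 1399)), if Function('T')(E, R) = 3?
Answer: -29511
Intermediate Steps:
Function('o')(M, Y) = Add(-19, M)
Add(-132, Mul(Function('o')(-2, Function('T')(-4, -3)), 1399)) = Add(-132, Mul(Add(-19, -2), 1399)) = Add(-132, Mul(-21, 1399)) = Add(-132, -29379) = -29511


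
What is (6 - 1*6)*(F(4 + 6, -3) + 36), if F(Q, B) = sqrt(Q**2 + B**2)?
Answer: 0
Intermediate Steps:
F(Q, B) = sqrt(B**2 + Q**2)
(6 - 1*6)*(F(4 + 6, -3) + 36) = (6 - 1*6)*(sqrt((-3)**2 + (4 + 6)**2) + 36) = (6 - 6)*(sqrt(9 + 10**2) + 36) = 0*(sqrt(9 + 100) + 36) = 0*(sqrt(109) + 36) = 0*(36 + sqrt(109)) = 0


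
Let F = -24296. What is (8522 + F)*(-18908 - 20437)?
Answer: 620628030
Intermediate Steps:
(8522 + F)*(-18908 - 20437) = (8522 - 24296)*(-18908 - 20437) = -15774*(-39345) = 620628030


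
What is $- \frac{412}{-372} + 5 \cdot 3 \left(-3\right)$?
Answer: $- \frac{4082}{93} \approx -43.892$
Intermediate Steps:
$- \frac{412}{-372} + 5 \cdot 3 \left(-3\right) = \left(-412\right) \left(- \frac{1}{372}\right) + 15 \left(-3\right) = \frac{103}{93} - 45 = - \frac{4082}{93}$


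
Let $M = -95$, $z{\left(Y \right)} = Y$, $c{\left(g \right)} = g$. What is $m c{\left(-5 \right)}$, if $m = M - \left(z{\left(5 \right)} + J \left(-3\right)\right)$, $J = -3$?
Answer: $545$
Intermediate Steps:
$m = -109$ ($m = -95 - \left(5 - -9\right) = -95 - \left(5 + 9\right) = -95 - 14 = -109$)
$m c{\left(-5 \right)} = \left(-109\right) \left(-5\right) = 545$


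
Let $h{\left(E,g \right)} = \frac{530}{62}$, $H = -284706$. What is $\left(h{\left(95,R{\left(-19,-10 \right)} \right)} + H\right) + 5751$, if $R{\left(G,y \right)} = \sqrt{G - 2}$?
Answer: $- \frac{8647340}{31} \approx -2.7895 \cdot 10^{5}$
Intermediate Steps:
$R{\left(G,y \right)} = \sqrt{-2 + G}$
$h{\left(E,g \right)} = \frac{265}{31}$ ($h{\left(E,g \right)} = 530 \cdot \frac{1}{62} = \frac{265}{31}$)
$\left(h{\left(95,R{\left(-19,-10 \right)} \right)} + H\right) + 5751 = \left(\frac{265}{31} - 284706\right) + 5751 = - \frac{8825621}{31} + 5751 = - \frac{8647340}{31}$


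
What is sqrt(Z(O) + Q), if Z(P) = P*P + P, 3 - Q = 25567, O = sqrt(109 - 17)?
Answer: sqrt(-25472 + 2*sqrt(23)) ≈ 159.57*I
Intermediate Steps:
O = 2*sqrt(23) (O = sqrt(92) = 2*sqrt(23) ≈ 9.5917)
Q = -25564 (Q = 3 - 1*25567 = 3 - 25567 = -25564)
Z(P) = P + P**2 (Z(P) = P**2 + P = P + P**2)
sqrt(Z(O) + Q) = sqrt((2*sqrt(23))*(1 + 2*sqrt(23)) - 25564) = sqrt(2*sqrt(23)*(1 + 2*sqrt(23)) - 25564) = sqrt(-25564 + 2*sqrt(23)*(1 + 2*sqrt(23)))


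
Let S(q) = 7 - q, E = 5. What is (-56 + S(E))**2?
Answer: 2916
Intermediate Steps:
(-56 + S(E))**2 = (-56 + (7 - 1*5))**2 = (-56 + (7 - 5))**2 = (-56 + 2)**2 = (-54)**2 = 2916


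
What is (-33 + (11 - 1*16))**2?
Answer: 1444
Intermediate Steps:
(-33 + (11 - 1*16))**2 = (-33 + (11 - 16))**2 = (-33 - 5)**2 = (-38)**2 = 1444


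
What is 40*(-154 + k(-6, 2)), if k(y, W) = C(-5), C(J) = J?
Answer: -6360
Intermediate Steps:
k(y, W) = -5
40*(-154 + k(-6, 2)) = 40*(-154 - 5) = 40*(-159) = -6360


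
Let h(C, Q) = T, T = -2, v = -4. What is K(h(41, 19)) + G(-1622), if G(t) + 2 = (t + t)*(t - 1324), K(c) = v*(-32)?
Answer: 9556950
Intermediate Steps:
h(C, Q) = -2
K(c) = 128 (K(c) = -4*(-32) = 128)
G(t) = -2 + 2*t*(-1324 + t) (G(t) = -2 + (t + t)*(t - 1324) = -2 + (2*t)*(-1324 + t) = -2 + 2*t*(-1324 + t))
K(h(41, 19)) + G(-1622) = 128 + (-2 - 2648*(-1622) + 2*(-1622)²) = 128 + (-2 + 4295056 + 2*2630884) = 128 + (-2 + 4295056 + 5261768) = 128 + 9556822 = 9556950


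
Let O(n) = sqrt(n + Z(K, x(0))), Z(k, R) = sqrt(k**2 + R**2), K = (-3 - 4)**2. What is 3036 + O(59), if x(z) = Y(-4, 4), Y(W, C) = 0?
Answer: 3036 + 6*sqrt(3) ≈ 3046.4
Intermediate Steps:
x(z) = 0
K = 49 (K = (-7)**2 = 49)
Z(k, R) = sqrt(R**2 + k**2)
O(n) = sqrt(49 + n) (O(n) = sqrt(n + sqrt(0**2 + 49**2)) = sqrt(n + sqrt(0 + 2401)) = sqrt(n + sqrt(2401)) = sqrt(n + 49) = sqrt(49 + n))
3036 + O(59) = 3036 + sqrt(49 + 59) = 3036 + sqrt(108) = 3036 + 6*sqrt(3)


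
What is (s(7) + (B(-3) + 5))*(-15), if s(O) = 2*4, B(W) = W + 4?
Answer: -210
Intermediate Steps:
B(W) = 4 + W
s(O) = 8
(s(7) + (B(-3) + 5))*(-15) = (8 + ((4 - 3) + 5))*(-15) = (8 + (1 + 5))*(-15) = (8 + 6)*(-15) = 14*(-15) = -210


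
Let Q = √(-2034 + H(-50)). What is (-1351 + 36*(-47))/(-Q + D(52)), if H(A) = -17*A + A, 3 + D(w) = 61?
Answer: -88247/2299 - 3043*I*√1234/4598 ≈ -38.385 - 23.248*I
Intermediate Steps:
D(w) = 58 (D(w) = -3 + 61 = 58)
H(A) = -16*A
Q = I*√1234 (Q = √(-2034 - 16*(-50)) = √(-2034 + 800) = √(-1234) = I*√1234 ≈ 35.128*I)
(-1351 + 36*(-47))/(-Q + D(52)) = (-1351 + 36*(-47))/(-I*√1234 + 58) = (-1351 - 1692)/(-I*√1234 + 58) = -3043/(58 - I*√1234)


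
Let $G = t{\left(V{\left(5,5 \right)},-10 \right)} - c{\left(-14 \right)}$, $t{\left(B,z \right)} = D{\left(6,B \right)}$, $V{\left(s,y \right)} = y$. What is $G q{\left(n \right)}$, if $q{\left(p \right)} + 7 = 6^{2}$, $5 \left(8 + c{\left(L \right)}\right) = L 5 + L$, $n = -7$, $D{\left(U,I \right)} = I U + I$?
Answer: $\frac{8671}{5} \approx 1734.2$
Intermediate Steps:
$D{\left(U,I \right)} = I + I U$
$t{\left(B,z \right)} = 7 B$ ($t{\left(B,z \right)} = B \left(1 + 6\right) = B 7 = 7 B$)
$c{\left(L \right)} = -8 + \frac{6 L}{5}$ ($c{\left(L \right)} = -8 + \frac{L 5 + L}{5} = -8 + \frac{5 L + L}{5} = -8 + \frac{6 L}{5}$)
$G = \frac{299}{5}$ ($G = 7 \cdot 5 - \left(-8 + \frac{6}{5} \left(-14\right)\right) = 35 - \left(-8 - \frac{84}{5}\right) = 35 - - \frac{124}{5} = 35 + \frac{124}{5} = \frac{299}{5} \approx 59.8$)
$q{\left(p \right)} = 29$ ($q{\left(p \right)} = -7 + 6^{2} = -7 + 36 = 29$)
$G q{\left(n \right)} = \frac{299}{5} \cdot 29 = \frac{8671}{5}$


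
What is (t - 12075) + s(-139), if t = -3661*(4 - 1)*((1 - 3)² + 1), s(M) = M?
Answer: -67129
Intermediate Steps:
t = -54915 (t = -10983*((-2)² + 1) = -10983*(4 + 1) = -10983*5 = -3661*15 = -54915)
(t - 12075) + s(-139) = (-54915 - 12075) - 139 = -66990 - 139 = -67129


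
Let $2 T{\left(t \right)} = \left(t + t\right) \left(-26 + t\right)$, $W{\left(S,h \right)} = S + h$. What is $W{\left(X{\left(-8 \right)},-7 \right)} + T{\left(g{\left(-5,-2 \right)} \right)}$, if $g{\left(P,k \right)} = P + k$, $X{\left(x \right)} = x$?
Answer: $216$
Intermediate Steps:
$T{\left(t \right)} = t \left(-26 + t\right)$ ($T{\left(t \right)} = \frac{\left(t + t\right) \left(-26 + t\right)}{2} = \frac{2 t \left(-26 + t\right)}{2} = t \left(-26 + t\right)$)
$W{\left(X{\left(-8 \right)},-7 \right)} + T{\left(g{\left(-5,-2 \right)} \right)} = \left(-8 - 7\right) + \left(-5 - 2\right) \left(-26 - 7\right) = -15 - 7 \left(-26 - 7\right) = -15 - -231 = -15 + 231 = 216$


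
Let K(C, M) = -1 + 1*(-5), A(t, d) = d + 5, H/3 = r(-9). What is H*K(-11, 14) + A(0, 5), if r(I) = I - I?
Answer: 10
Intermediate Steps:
r(I) = 0
H = 0 (H = 3*0 = 0)
A(t, d) = 5 + d
K(C, M) = -6 (K(C, M) = -1 - 5 = -6)
H*K(-11, 14) + A(0, 5) = 0*(-6) + (5 + 5) = 0 + 10 = 10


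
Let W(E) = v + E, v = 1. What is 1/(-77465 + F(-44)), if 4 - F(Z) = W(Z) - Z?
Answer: -1/77462 ≈ -1.2910e-5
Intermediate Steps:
W(E) = 1 + E
F(Z) = 3 (F(Z) = 4 - ((1 + Z) - Z) = 4 - 1*1 = 4 - 1 = 3)
1/(-77465 + F(-44)) = 1/(-77465 + 3) = 1/(-77462) = -1/77462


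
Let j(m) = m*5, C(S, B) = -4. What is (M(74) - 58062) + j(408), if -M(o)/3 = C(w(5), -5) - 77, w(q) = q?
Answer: -55779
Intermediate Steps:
j(m) = 5*m
M(o) = 243 (M(o) = -3*(-4 - 77) = -3*(-81) = 243)
(M(74) - 58062) + j(408) = (243 - 58062) + 5*408 = -57819 + 2040 = -55779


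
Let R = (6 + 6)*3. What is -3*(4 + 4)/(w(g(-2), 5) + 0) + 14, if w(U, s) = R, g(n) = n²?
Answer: 40/3 ≈ 13.333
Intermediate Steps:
R = 36 (R = 12*3 = 36)
w(U, s) = 36
-3*(4 + 4)/(w(g(-2), 5) + 0) + 14 = -3*(4 + 4)/(36 + 0) + 14 = -24/36 + 14 = -3*2/9 + 14 = -⅔ + 14 = 40/3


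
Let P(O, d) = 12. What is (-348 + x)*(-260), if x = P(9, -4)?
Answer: 87360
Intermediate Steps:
x = 12
(-348 + x)*(-260) = (-348 + 12)*(-260) = -336*(-260) = 87360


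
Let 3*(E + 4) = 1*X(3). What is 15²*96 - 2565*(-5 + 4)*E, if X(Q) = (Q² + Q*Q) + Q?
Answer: 29295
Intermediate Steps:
X(Q) = Q + 2*Q² (X(Q) = (Q² + Q²) + Q = 2*Q² + Q = Q + 2*Q²)
E = 3 (E = -4 + (1*(3*(1 + 2*3)))/3 = -4 + (1*(3*(1 + 6)))/3 = -4 + (1*(3*7))/3 = -4 + (1*21)/3 = -4 + (⅓)*21 = -4 + 7 = 3)
15²*96 - 2565*(-5 + 4)*E = 15²*96 - 2565*(-5 + 4)*3 = 225*96 - (-2565)*3 = 21600 - 2565*(-3) = 21600 + 7695 = 29295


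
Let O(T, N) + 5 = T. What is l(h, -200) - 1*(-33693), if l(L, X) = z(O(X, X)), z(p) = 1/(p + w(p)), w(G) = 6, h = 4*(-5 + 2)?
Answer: 6704906/199 ≈ 33693.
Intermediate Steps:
h = -12 (h = 4*(-3) = -12)
O(T, N) = -5 + T
z(p) = 1/(6 + p) (z(p) = 1/(p + 6) = 1/(6 + p))
l(L, X) = 1/(1 + X) (l(L, X) = 1/(6 + (-5 + X)) = 1/(1 + X))
l(h, -200) - 1*(-33693) = 1/(1 - 200) - 1*(-33693) = 1/(-199) + 33693 = -1/199 + 33693 = 6704906/199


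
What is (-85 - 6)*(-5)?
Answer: 455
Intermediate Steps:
(-85 - 6)*(-5) = -91*(-5) = 455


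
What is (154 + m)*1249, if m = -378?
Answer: -279776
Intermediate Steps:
(154 + m)*1249 = (154 - 378)*1249 = -224*1249 = -279776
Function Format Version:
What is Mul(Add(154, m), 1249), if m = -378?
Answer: -279776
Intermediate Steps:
Mul(Add(154, m), 1249) = Mul(Add(154, -378), 1249) = Mul(-224, 1249) = -279776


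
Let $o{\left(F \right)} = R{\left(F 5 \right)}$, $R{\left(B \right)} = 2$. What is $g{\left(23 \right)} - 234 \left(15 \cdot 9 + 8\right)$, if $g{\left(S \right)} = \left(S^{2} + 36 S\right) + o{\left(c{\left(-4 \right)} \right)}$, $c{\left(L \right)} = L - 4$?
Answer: $-32103$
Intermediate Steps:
$c{\left(L \right)} = -4 + L$ ($c{\left(L \right)} = L - 4 = -4 + L$)
$o{\left(F \right)} = 2$
$g{\left(S \right)} = 2 + S^{2} + 36 S$ ($g{\left(S \right)} = \left(S^{2} + 36 S\right) + 2 = 2 + S^{2} + 36 S$)
$g{\left(23 \right)} - 234 \left(15 \cdot 9 + 8\right) = \left(2 + 23^{2} + 36 \cdot 23\right) - 234 \left(15 \cdot 9 + 8\right) = \left(2 + 529 + 828\right) - 234 \left(135 + 8\right) = 1359 - 33462 = -32103$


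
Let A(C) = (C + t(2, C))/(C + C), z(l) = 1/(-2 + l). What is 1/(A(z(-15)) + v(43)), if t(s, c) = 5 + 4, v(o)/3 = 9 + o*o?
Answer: 1/5498 ≈ 0.00018188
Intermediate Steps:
v(o) = 27 + 3*o**2 (v(o) = 3*(9 + o*o) = 3*(9 + o**2) = 27 + 3*o**2)
t(s, c) = 9
A(C) = (9 + C)/(2*C) (A(C) = (C + 9)/(C + C) = (9 + C)/((2*C)) = (9 + C)*(1/(2*C)) = (9 + C)/(2*C))
1/(A(z(-15)) + v(43)) = 1/((9 + 1/(-2 - 15))/(2*(1/(-2 - 15))) + (27 + 3*43**2)) = 1/((9 + 1/(-17))/(2*(1/(-17))) + (27 + 3*1849)) = 1/((9 - 1/17)/(2*(-1/17)) + (27 + 5547)) = 1/((1/2)*(-17)*(152/17) + 5574) = 1/(-76 + 5574) = 1/5498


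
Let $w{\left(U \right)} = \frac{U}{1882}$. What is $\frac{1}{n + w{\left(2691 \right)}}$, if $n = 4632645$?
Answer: $\frac{1882}{8718640581} \approx 2.1586 \cdot 10^{-7}$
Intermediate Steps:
$w{\left(U \right)} = \frac{U}{1882}$ ($w{\left(U \right)} = U \frac{1}{1882} = \frac{U}{1882}$)
$\frac{1}{n + w{\left(2691 \right)}} = \frac{1}{4632645 + \frac{1}{1882} \cdot 2691} = \frac{1}{4632645 + \frac{2691}{1882}} = \frac{1}{\frac{8718640581}{1882}} = \frac{1882}{8718640581}$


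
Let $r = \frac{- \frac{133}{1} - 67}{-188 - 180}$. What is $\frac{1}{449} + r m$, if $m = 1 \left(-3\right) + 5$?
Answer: $\frac{11248}{10327} \approx 1.0892$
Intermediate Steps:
$r = \frac{25}{46}$ ($r = \frac{\left(-133\right) 1 - 67}{-368} = \left(-133 - 67\right) \left(- \frac{1}{368}\right) = \left(-200\right) \left(- \frac{1}{368}\right) = \frac{25}{46} \approx 0.54348$)
$m = 2$ ($m = -3 + 5 = 2$)
$\frac{1}{449} + r m = \frac{1}{449} + \frac{25}{46} \cdot 2 = \frac{1}{449} + \frac{25}{23} = \frac{11248}{10327}$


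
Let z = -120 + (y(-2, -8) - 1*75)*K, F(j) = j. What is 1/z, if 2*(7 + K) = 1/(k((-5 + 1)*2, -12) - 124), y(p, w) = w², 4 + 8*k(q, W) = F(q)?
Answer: -251/10782 ≈ -0.023280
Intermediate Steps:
k(q, W) = -½ + q/8
K = -1758/251 (K = -7 + 1/(2*((-½ + ((-5 + 1)*2)/8) - 124)) = -7 + 1/(2*((-½ + (-4*2)/8) - 124)) = -7 + 1/(2*((-½ + (⅛)*(-8)) - 124)) = -7 + 1/(2*((-½ - 1) - 124)) = -7 + 1/(2*(-3/2 - 124)) = -7 + 1/(2*(-251/2)) = -7 + (½)*(-2/251) = -7 - 1/251 = -1758/251 ≈ -7.0040)
z = -10782/251 (z = -120 + ((-8)² - 1*75)*(-1758/251) = -120 + (64 - 75)*(-1758/251) = -120 - 11*(-1758/251) = -120 + 19338/251 = -10782/251 ≈ -42.956)
1/z = 1/(-10782/251) = -251/10782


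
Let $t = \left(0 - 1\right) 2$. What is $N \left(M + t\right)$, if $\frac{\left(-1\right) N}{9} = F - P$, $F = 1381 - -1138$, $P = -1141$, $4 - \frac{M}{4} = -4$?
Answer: $-988200$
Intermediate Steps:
$M = 32$ ($M = 16 - -16 = 16 + 16 = 32$)
$t = -2$ ($t = \left(-1\right) 2 = -2$)
$F = 2519$ ($F = 1381 + 1138 = 2519$)
$N = -32940$ ($N = - 9 \left(2519 - -1141\right) = - 9 \left(2519 + 1141\right) = \left(-9\right) 3660 = -32940$)
$N \left(M + t\right) = - 32940 \left(32 - 2\right) = \left(-32940\right) 30 = -988200$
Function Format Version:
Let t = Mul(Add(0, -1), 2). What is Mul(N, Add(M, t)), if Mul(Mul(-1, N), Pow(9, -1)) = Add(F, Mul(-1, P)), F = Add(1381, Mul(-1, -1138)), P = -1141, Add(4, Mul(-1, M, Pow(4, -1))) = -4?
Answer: -988200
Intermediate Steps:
M = 32 (M = Add(16, Mul(-4, -4)) = Add(16, 16) = 32)
t = -2 (t = Mul(-1, 2) = -2)
F = 2519 (F = Add(1381, 1138) = 2519)
N = -32940 (N = Mul(-9, Add(2519, Mul(-1, -1141))) = Mul(-9, Add(2519, 1141)) = Mul(-9, 3660) = -32940)
Mul(N, Add(M, t)) = Mul(-32940, Add(32, -2)) = Mul(-32940, 30) = -988200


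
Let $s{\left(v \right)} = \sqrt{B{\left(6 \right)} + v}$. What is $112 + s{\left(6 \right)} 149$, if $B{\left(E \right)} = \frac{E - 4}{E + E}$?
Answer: $112 + \frac{149 \sqrt{222}}{6} \approx 482.01$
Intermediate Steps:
$B{\left(E \right)} = \frac{-4 + E}{2 E}$
$s{\left(v \right)} = \sqrt{\frac{1}{6} + v}$ ($s{\left(v \right)} = \sqrt{\frac{-4 + 6}{2 \cdot 6} + v} = \sqrt{\frac{1}{2} \cdot \frac{1}{6} \cdot 2 + v} = \sqrt{\frac{1}{6} + v}$)
$112 + s{\left(6 \right)} 149 = 112 + \frac{\sqrt{6 + 36 \cdot 6}}{6} \cdot 149 = 112 + \frac{\sqrt{6 + 216}}{6} \cdot 149 = 112 + \frac{\sqrt{222}}{6} \cdot 149 = 112 + \frac{149 \sqrt{222}}{6}$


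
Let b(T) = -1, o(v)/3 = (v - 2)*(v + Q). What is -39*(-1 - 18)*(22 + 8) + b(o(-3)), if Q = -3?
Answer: 22229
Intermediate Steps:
o(v) = 3*(-3 + v)*(-2 + v) (o(v) = 3*((v - 2)*(v - 3)) = 3*((-2 + v)*(-3 + v)) = 3*((-3 + v)*(-2 + v)) = 3*(-3 + v)*(-2 + v))
-39*(-1 - 18)*(22 + 8) + b(o(-3)) = -39*(-1 - 18)*(22 + 8) - 1 = -(-741)*30 - 1 = -39*(-570) - 1 = 22230 - 1 = 22229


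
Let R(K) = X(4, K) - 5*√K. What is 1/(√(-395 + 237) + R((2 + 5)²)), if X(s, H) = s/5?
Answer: -855/33191 - 25*I*√158/33191 ≈ -0.02576 - 0.0094678*I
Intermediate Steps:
X(s, H) = s/5 (X(s, H) = s*(⅕) = s/5)
R(K) = ⅘ - 5*√K (R(K) = (⅕)*4 - 5*√K = ⅘ - 5*√K)
1/(√(-395 + 237) + R((2 + 5)²)) = 1/(√(-395 + 237) + (⅘ - 5*√((2 + 5)²))) = 1/(√(-158) + (⅘ - 5*√(7²))) = 1/(I*√158 + (⅘ - 5*√49)) = 1/(I*√158 + (⅘ - 5*7)) = 1/(I*√158 + (⅘ - 35)) = 1/(I*√158 - 171/5) = 1/(-171/5 + I*√158)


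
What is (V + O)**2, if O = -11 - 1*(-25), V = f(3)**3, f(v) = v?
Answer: 1681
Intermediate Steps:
V = 27 (V = 3**3 = 27)
O = 14 (O = -11 + 25 = 14)
(V + O)**2 = (27 + 14)**2 = 41**2 = 1681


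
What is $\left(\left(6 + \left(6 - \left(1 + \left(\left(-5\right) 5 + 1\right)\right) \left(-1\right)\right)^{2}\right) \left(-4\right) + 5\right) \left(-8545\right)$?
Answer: $10040375$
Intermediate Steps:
$\left(\left(6 + \left(6 - \left(1 + \left(\left(-5\right) 5 + 1\right)\right) \left(-1\right)\right)^{2}\right) \left(-4\right) + 5\right) \left(-8545\right) = \left(\left(6 + \left(6 - \left(1 + \left(-25 + 1\right)\right) \left(-1\right)\right)^{2}\right) \left(-4\right) + 5\right) \left(-8545\right) = \left(\left(6 + \left(6 - \left(1 - 24\right) \left(-1\right)\right)^{2}\right) \left(-4\right) + 5\right) \left(-8545\right) = \left(\left(6 + \left(6 - \left(-23\right) \left(-1\right)\right)^{2}\right) \left(-4\right) + 5\right) \left(-8545\right) = \left(\left(6 + \left(6 - 23\right)^{2}\right) \left(-4\right) + 5\right) \left(-8545\right) = \left(\left(6 + \left(-17\right)^{2}\right) \left(-4\right) + 5\right) \left(-8545\right) = \left(\left(6 + 289\right) \left(-4\right) + 5\right) \left(-8545\right) = \left(295 \left(-4\right) + 5\right) \left(-8545\right) = \left(-1180 + 5\right) \left(-8545\right) = \left(-1175\right) \left(-8545\right) = 10040375$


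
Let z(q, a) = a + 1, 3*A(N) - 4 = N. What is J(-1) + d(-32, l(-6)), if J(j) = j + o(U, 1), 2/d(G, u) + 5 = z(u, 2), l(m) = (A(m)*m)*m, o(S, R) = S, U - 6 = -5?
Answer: -1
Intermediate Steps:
U = 1 (U = 6 - 5 = 1)
A(N) = 4/3 + N/3
l(m) = m²*(4/3 + m/3) (l(m) = ((4/3 + m/3)*m)*m = (m*(4/3 + m/3))*m = m²*(4/3 + m/3))
z(q, a) = 1 + a
d(G, u) = -1 (d(G, u) = 2/(-5 + (1 + 2)) = 2/(-5 + 3) = 2/(-2) = 2*(-½) = -1)
J(j) = 1 + j (J(j) = j + 1 = 1 + j)
J(-1) + d(-32, l(-6)) = (1 - 1) - 1 = 0 - 1 = -1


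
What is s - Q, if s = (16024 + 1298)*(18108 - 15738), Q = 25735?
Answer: 41027405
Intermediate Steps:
s = 41053140 (s = 17322*2370 = 41053140)
s - Q = 41053140 - 1*25735 = 41053140 - 25735 = 41027405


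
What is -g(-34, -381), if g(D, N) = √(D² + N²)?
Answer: -√146317 ≈ -382.51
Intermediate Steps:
-g(-34, -381) = -√((-34)² + (-381)²) = -√(1156 + 145161) = -√146317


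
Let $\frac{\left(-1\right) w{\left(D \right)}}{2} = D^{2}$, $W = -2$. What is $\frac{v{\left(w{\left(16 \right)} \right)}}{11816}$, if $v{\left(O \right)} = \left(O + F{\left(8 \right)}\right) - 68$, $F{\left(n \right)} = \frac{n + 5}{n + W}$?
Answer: $- \frac{3467}{70896} \approx -0.048903$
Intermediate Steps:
$w{\left(D \right)} = - 2 D^{2}$
$F{\left(n \right)} = \frac{5 + n}{-2 + n}$ ($F{\left(n \right)} = \frac{n + 5}{n - 2} = \frac{5 + n}{-2 + n}$)
$v{\left(O \right)} = - \frac{395}{6} + O$ ($v{\left(O \right)} = \left(O + \frac{5 + 8}{-2 + 8}\right) - 68 = \left(O + \frac{1}{6} \cdot 13\right) - 68 = \left(O + \frac{13}{6}\right) - 68 = \left(\frac{13}{6} + O\right) - 68 = - \frac{395}{6} + O$)
$\frac{v{\left(w{\left(16 \right)} \right)}}{11816} = \frac{- \frac{395}{6} - 2 \cdot 16^{2}}{11816} = \left(- \frac{395}{6} - 512\right) \frac{1}{11816} = \left(- \frac{3467}{6}\right) \frac{1}{11816} = - \frac{3467}{70896}$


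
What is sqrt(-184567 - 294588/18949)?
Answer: I*sqrt(1352593027771)/2707 ≈ 429.63*I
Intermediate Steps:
sqrt(-184567 - 294588/18949) = sqrt(-184567 - 294588*1/18949) = sqrt(-184567 - 42084/2707) = sqrt(-499664953/2707) = I*sqrt(1352593027771)/2707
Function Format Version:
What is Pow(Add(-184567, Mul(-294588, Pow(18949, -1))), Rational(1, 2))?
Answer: Mul(Rational(1, 2707), I, Pow(1352593027771, Rational(1, 2))) ≈ Mul(429.63, I)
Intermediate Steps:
Pow(Add(-184567, Mul(-294588, Pow(18949, -1))), Rational(1, 2)) = Pow(Add(-184567, Mul(-294588, Rational(1, 18949))), Rational(1, 2)) = Pow(Add(-184567, Rational(-42084, 2707)), Rational(1, 2)) = Pow(Rational(-499664953, 2707), Rational(1, 2)) = Mul(Rational(1, 2707), I, Pow(1352593027771, Rational(1, 2)))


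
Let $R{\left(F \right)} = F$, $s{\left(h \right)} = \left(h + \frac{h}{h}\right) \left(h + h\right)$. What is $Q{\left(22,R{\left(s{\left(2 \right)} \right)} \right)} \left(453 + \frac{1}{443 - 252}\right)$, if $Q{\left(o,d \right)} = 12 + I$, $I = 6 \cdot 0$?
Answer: $\frac{1038288}{191} \approx 5436.1$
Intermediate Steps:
$I = 0$
$s{\left(h \right)} = 2 h \left(1 + h\right)$ ($s{\left(h \right)} = \left(h + 1\right) 2 h = \left(1 + h\right) 2 h = 2 h \left(1 + h\right)$)
$Q{\left(o,d \right)} = 12$ ($Q{\left(o,d \right)} = 12 + 0 = 12$)
$Q{\left(22,R{\left(s{\left(2 \right)} \right)} \right)} \left(453 + \frac{1}{443 - 252}\right) = 12 \left(453 + \frac{1}{443 - 252}\right) = 12 \left(453 + \frac{1}{191}\right) = 12 \cdot \frac{86524}{191} = \frac{1038288}{191}$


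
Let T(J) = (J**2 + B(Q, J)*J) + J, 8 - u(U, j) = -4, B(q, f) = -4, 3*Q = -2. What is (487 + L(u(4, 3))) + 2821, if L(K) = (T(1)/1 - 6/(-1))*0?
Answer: 3308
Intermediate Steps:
Q = -2/3 (Q = (1/3)*(-2) = -2/3 ≈ -0.66667)
u(U, j) = 12 (u(U, j) = 8 - 1*(-4) = 8 + 4 = 12)
T(J) = J**2 - 3*J (T(J) = (J**2 - 4*J) + J = J**2 - 3*J)
L(K) = 0 (L(K) = ((1*(-3 + 1))/1 - 6/(-1))*0 = ((1*(-2))*1 - 6*(-1))*0 = (-2*1 + 6)*0 = (-2 + 6)*0 = 4*0 = 0)
(487 + L(u(4, 3))) + 2821 = (487 + 0) + 2821 = 487 + 2821 = 3308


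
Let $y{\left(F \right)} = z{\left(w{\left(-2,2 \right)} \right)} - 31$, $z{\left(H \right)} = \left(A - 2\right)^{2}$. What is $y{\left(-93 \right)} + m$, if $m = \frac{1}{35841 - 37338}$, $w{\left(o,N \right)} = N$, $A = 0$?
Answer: $- \frac{40420}{1497} \approx -27.001$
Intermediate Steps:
$m = - \frac{1}{1497}$ ($m = \frac{1}{-1497} = - \frac{1}{1497} \approx -0.000668$)
$z{\left(H \right)} = 4$ ($z{\left(H \right)} = \left(0 - 2\right)^{2} = \left(-2\right)^{2} = 4$)
$y{\left(F \right)} = -27$ ($y{\left(F \right)} = 4 - 31 = -27$)
$y{\left(-93 \right)} + m = -27 - \frac{1}{1497} = - \frac{40420}{1497}$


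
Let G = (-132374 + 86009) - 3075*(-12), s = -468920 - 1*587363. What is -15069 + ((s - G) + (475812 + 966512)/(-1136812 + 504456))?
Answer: -167873014524/158089 ≈ -1.0619e+6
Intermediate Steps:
s = -1056283 (s = -468920 - 587363 = -1056283)
G = -9465 (G = -46365 + 36900 = -9465)
-15069 + ((s - G) + (475812 + 966512)/(-1136812 + 504456)) = -15069 + ((-1056283 - 1*(-9465)) + (475812 + 966512)/(-1136812 + 504456)) = -15069 + ((-1056283 + 9465) + 1442324/(-632356)) = -15069 + (-1046818 + 1442324*(-1/632356)) = -15069 + (-1046818 - 360581/158089) = -15069 - 165490771383/158089 = -167873014524/158089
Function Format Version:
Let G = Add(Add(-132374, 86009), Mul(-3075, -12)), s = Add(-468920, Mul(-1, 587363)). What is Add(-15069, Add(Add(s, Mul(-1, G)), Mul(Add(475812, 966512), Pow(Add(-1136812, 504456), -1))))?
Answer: Rational(-167873014524, 158089) ≈ -1.0619e+6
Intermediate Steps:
s = -1056283 (s = Add(-468920, -587363) = -1056283)
G = -9465 (G = Add(-46365, 36900) = -9465)
Add(-15069, Add(Add(s, Mul(-1, G)), Mul(Add(475812, 966512), Pow(Add(-1136812, 504456), -1)))) = Add(-15069, Add(Add(-1056283, Mul(-1, -9465)), Mul(Add(475812, 966512), Pow(Add(-1136812, 504456), -1)))) = Add(-15069, Add(Add(-1056283, 9465), Mul(1442324, Pow(-632356, -1)))) = Add(-15069, Add(-1046818, Mul(1442324, Rational(-1, 632356)))) = Add(-15069, Add(-1046818, Rational(-360581, 158089))) = Add(-15069, Rational(-165490771383, 158089)) = Rational(-167873014524, 158089)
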